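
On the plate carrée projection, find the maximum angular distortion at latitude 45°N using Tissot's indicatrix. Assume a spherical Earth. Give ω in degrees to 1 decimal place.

For the equirectangular projection with φ₀ = 0 (plate carrée), h = 1 along meridians and k = sec φ along parallels.
At 45°: h = 1.000, k = 1.414; principal scales a = 1.414, b = 1.000.
sin(ω/2) = (a − b)/(a + b) = 0.4142/2.414 = 0.1716, so ω = 2 arcsin(0.1716) ≈ 19.8°.

19.8°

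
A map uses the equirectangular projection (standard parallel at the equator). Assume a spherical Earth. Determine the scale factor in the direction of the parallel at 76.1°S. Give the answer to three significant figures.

In the plate carrée (x = Rλ, y = Rφ), meridians are true-scale (h = 1) and parallels are stretched by k = sec φ.
k = 1/cos 76.1° = 1/0.2402 = 4.163.

4.16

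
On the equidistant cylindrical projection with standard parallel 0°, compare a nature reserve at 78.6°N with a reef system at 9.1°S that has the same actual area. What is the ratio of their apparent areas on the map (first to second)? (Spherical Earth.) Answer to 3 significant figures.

5.00

Plate carrée maps x = Rλ, y = Rφ. The meridian scale is h = 1 and the parallel scale is k = 1/cos φ = sec φ.
Areal scale at 78.6°: h·k = 1.000 × 5.059 = 5.059.
Areal scale at 9.1°: h·k = 1.000 × 1.013 = 1.013.
Ratio = 5.059/1.013 ≈ 5.00.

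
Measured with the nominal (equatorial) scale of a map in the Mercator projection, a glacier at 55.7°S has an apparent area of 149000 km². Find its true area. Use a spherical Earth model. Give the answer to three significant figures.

The Mercator projection is conformal; its linear scale factor is the same in every direction and equals sec φ = 1/cos φ.
Areal scale = k² = sec²φ = 1/cos²(55.7°) = 1/0.5635² = 3.149.
True area = apparent / (areal scale) = 149000 / 3.149 ≈ 47300 km².

47300 km²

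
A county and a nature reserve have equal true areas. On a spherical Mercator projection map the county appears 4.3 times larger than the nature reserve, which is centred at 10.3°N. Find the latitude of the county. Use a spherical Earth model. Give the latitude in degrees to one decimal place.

61.7°

For equal true areas on Mercator, apparent areas scale as sec²φ, so the ratio is cos²φ₂ / cos²φ₁.
cos²φ₂ / cos²φ₁ = 4.3  ⇒  cos φ₁ = cos 10.3° / √4.3 = 0.9839/2.074 = 0.4745.
φ₁ = arccos(0.4745) ≈ 61.7°.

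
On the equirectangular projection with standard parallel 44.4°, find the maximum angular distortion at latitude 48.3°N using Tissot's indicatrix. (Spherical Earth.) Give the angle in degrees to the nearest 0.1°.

With standard parallel φ₀ = 44.4°, the equirectangular projection gives x = Rλ cos φ₀, y = Rφ, so h = 1 and k = cos 44.4° / cos φ.
At 48.3°: h = 1.000, k = 1.074; principal scales a = 1.074, b = 1.000.
sin(ω/2) = (a − b)/(a + b) = 0.07402/2.074 = 0.03569, so ω = 2 arcsin(0.03569) ≈ 4.1°.

4.1°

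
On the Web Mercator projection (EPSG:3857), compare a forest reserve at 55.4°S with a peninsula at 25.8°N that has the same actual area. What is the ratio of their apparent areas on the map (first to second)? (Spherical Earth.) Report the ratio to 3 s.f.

On Mercator, area is exaggerated by sec²φ = 1/cos²φ.
At 55.4°: sec²(55.4°) = 1/0.5678² = 3.101.
At 25.8°: sec²(25.8°) = 1/0.9003² = 1.234.
Ratio = 3.101/1.234 = cos²(25.8°)/cos²(55.4°) ≈ 2.51.

2.51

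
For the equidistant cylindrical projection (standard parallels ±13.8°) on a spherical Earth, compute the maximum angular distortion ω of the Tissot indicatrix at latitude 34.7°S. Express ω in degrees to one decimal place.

9.5°

In the equirectangular projection with standard parallel φ₀ = 13.8° (x = Rλ cos φ₀, y = Rφ), meridians are true-scale (h = 1) and the parallel scale is k = cos φ₀ / cos φ.
At 34.7°: h = 1.000, k = 1.181; principal scales a = 1.181, b = 1.000.
sin(ω/2) = (a − b)/(a + b) = 0.1812/2.181 = 0.08308, so ω = 2 arcsin(0.08308) ≈ 9.5°.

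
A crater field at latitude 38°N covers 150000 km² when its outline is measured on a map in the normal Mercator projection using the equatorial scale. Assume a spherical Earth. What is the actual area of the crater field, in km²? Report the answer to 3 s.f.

93100 km²

Mercator is conformal, so the point scale is isotropic: h = k = sec φ = 1/cos φ.
Areal scale = k² = sec²φ = 1/cos²(38°) = 1/0.7880² = 1.610.
True area = apparent / (areal scale) = 150000 / 1.610 ≈ 93100 km².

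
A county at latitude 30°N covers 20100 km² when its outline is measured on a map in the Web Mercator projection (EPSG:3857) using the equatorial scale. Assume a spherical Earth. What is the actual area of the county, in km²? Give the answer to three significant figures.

The Mercator projection is conformal; its linear scale factor is the same in every direction and equals sec φ = 1/cos φ.
Areal scale = k² = sec²φ = 1/cos²(30°) = 1/0.8660² = 1.333.
True area = apparent / (areal scale) = 20100 / 1.333 ≈ 15100 km².

15100 km²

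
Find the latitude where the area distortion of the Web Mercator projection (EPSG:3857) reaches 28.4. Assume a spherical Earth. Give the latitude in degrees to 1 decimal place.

Mercator areal scale is sec²φ.
sec²φ = 28.4  ⇒  cos²φ = 0.03521  ⇒  cos φ = 0.1876.
φ = arccos(0.1876) ≈ 79.2°.

79.2°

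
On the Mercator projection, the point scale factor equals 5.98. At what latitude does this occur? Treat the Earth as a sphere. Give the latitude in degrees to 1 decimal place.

80.4°

Mercator scale is k = sec φ = 1/cos φ.
1/cos φ = 5.98  ⇒  cos φ = 0.1672  ⇒  φ = arccos(0.1672) ≈ 80.4°.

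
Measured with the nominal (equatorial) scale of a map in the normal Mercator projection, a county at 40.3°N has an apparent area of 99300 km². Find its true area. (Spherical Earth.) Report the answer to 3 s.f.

The Mercator projection is conformal; its linear scale factor is the same in every direction and equals sec φ = 1/cos φ.
Areal scale = k² = sec²φ = 1/cos²(40.3°) = 1/0.7627² = 1.719.
True area = apparent / (areal scale) = 99300 / 1.719 ≈ 57800 km².

57800 km²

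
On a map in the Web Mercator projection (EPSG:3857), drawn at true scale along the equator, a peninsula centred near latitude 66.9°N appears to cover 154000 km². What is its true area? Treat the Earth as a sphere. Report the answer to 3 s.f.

23700 km²

Mercator is conformal, so the point scale is isotropic: h = k = sec φ = 1/cos φ.
Areal scale = k² = sec²φ = 1/cos²(66.9°) = 1/0.3923² = 6.497.
True area = apparent / (areal scale) = 154000 / 6.497 ≈ 23700 km².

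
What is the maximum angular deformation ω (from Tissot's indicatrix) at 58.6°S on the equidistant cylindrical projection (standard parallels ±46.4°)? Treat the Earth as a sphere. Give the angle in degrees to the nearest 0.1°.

16.0°

The equidistant cylindrical projection with φ₀ = 46.4° has h = 1 (meridians true) and k = cos φ₀ / cos φ along parallels.
At 58.6°: h = 1.000, k = 1.324; principal scales a = 1.324, b = 1.000.
sin(ω/2) = (a − b)/(a + b) = 0.3236/2.324 = 0.1393, so ω = 2 arcsin(0.1393) ≈ 16.0°.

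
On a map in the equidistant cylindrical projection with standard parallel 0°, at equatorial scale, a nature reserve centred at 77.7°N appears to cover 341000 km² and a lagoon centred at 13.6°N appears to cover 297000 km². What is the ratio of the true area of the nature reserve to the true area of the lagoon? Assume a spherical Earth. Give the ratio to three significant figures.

0.252

On the plate carrée, areal scale = h·k = 1 × sec φ, so true area = apparent × cos φ.
True area of nature reserve: 341000 × cos(77.7°) = 341000 × 0.2130 = 72640 km².
True area of lagoon: 297000 × cos(13.6°) = 297000 × 0.9720 = 288700 km².
Ratio = 72640 / 288700 ≈ 0.252.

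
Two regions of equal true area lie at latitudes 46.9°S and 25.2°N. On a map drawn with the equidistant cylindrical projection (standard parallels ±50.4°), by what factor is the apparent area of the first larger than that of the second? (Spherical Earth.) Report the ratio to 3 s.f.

1.32

With standard parallel φ₀ = 50.4°, the equirectangular projection gives x = Rλ cos φ₀, y = Rφ, so h = 1 and k = cos 50.4° / cos φ.
Areal scale at 46.9°: h·k = 1.000 × 0.9329 = 0.9329.
Areal scale at 25.2°: h·k = 1.000 × 0.7045 = 0.7045.
Ratio = 0.9329/0.7045 ≈ 1.32.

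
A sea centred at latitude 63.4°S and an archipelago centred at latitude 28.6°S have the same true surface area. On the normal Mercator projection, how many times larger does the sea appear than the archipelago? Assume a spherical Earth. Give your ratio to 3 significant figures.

3.84

On Mercator, area is exaggerated by sec²φ = 1/cos²φ.
At 63.4°: sec²(63.4°) = 1/0.4478² = 4.988.
At 28.6°: sec²(28.6°) = 1/0.8780² = 1.297.
Ratio = 4.988/1.297 = cos²(28.6°)/cos²(63.4°) ≈ 3.84.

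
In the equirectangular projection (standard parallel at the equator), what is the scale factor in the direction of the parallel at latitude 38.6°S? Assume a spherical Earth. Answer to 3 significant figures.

In the plate carrée (x = Rλ, y = Rφ), meridians are true-scale (h = 1) and parallels are stretched by k = sec φ.
k = 1/cos 38.6° = 1/0.7815 = 1.280.

1.28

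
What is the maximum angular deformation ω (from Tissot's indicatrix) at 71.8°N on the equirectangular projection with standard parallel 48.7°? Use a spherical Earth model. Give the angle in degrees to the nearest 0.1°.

41.9°

The equidistant cylindrical projection with φ₀ = 48.7° has h = 1 (meridians true) and k = cos φ₀ / cos φ along parallels.
At 71.8°: h = 1.000, k = 2.113; principal scales a = 2.113, b = 1.000.
sin(ω/2) = (a − b)/(a + b) = 1.113/3.113 = 0.3576, so ω = 2 arcsin(0.3576) ≈ 41.9°.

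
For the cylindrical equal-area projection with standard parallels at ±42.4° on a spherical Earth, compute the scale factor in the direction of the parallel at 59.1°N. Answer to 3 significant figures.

For cylindrical equal-area with standard parallel φ₀, h = cos φ / cos φ₀ and k = cos φ₀ / cos φ, so h·k = 1.
k = cos 42.4° / cos 59.1° = 0.7385/0.5135 = 1.438.

1.44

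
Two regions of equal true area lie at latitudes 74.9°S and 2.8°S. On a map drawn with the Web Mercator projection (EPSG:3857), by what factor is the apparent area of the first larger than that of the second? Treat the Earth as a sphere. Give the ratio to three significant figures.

14.7

On Mercator, area is exaggerated by sec²φ = 1/cos²φ.
At 74.9°: sec²(74.9°) = 1/0.2605² = 14.74.
At 2.8°: sec²(2.8°) = 1/0.9988² = 1.002.
Ratio = 14.74/1.002 = cos²(2.8°)/cos²(74.9°) ≈ 14.7.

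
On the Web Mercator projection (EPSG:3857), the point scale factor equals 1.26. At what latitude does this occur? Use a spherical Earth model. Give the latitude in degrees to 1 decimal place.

37.5°

Mercator scale is k = sec φ = 1/cos φ.
1/cos φ = 1.26  ⇒  cos φ = 0.7937  ⇒  φ = arccos(0.7937) ≈ 37.5°.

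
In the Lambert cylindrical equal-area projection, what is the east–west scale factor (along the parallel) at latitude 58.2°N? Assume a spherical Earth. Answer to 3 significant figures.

1.90

The Lambert cylindrical equal-area projection is the cylindrical equal-area projection with its standard parallel at the equator (φ₀ = 0). For cylindrical equal-area with standard parallel φ₀, h = cos φ / cos φ₀ and k = cos φ₀ / cos φ, so h·k = 1.
k = cos 0° / cos 58.2° = 1.000/0.5270 = 1.898.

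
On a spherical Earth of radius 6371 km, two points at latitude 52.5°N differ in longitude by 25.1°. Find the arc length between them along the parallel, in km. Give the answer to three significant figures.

1700 km

Arc length along a parallel = R cos φ · Δλ (with Δλ in radians).
= 6371 × cos 52.5° × (25.1° × π/180) = 6371 × 0.6088 × 0.4381 ≈ 1700 km.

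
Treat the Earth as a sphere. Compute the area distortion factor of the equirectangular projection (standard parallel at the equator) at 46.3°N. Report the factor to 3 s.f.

1.45

Plate carrée maps x = Rλ, y = Rφ. The meridian scale is h = 1 and the parallel scale is k = 1/cos φ = sec φ.
Areal scale = h·k = 1 × sec φ; at 46.3°, h = 1.000, k = 1.447, so h·k = 1.447.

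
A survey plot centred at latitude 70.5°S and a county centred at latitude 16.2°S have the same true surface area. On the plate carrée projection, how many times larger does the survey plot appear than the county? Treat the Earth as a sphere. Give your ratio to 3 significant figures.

2.88

In the plate carrée (x = Rλ, y = Rφ), meridians are true-scale (h = 1) and parallels are stretched by k = sec φ.
Areal scale at 70.5°: h·k = 1.000 × 2.996 = 2.996.
Areal scale at 16.2°: h·k = 1.000 × 1.041 = 1.041.
Ratio = 2.996/1.041 ≈ 2.88.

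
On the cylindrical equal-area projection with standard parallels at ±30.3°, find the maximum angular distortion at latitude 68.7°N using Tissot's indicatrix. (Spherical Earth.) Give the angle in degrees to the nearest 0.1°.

88.7°

A cylindrical equal-area projection with standard parallel φ₀ has meridian scale h = cos φ / cos φ₀ and parallel scale k = cos φ₀ / cos φ (so areas are preserved, h·k = 1).
At 68.7°: h = 0.4207, k = 2.377; principal scales a = 2.377, b = 0.4207.
sin(ω/2) = (a − b)/(a + b) = 1.956/2.798 = 0.6992, so ω = 2 arcsin(0.6992) ≈ 88.7°.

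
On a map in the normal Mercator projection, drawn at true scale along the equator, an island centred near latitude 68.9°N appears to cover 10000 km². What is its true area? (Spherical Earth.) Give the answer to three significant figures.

1300 km²

For Mercator, h = k = sec φ (a conformal cylindrical projection has a single point scale, 1/cos φ).
Areal scale = k² = sec²φ = 1/cos²(68.9°) = 1/0.3600² = 7.716.
True area = apparent / (areal scale) = 10000 / 7.716 ≈ 1300 km².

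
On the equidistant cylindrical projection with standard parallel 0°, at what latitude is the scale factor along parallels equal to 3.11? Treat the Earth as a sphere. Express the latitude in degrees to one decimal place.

71.2°

Plate carrée: h = 1, k = sec φ along parallels.
sec φ = 3.11  ⇒  cos φ = 0.3215  ⇒  φ ≈ 71.2°.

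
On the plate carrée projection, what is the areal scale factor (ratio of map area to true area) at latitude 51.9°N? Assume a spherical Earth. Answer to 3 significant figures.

1.62

In the plate carrée (x = Rλ, y = Rφ), meridians are true-scale (h = 1) and parallels are stretched by k = sec φ.
Areal scale = h·k = 1 × sec φ; at 51.9°, h = 1.000, k = 1.621, so h·k = 1.621.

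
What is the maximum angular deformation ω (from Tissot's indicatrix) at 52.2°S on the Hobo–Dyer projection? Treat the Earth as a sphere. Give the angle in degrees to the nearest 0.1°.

Hobo–Dyer is a cylindrical equal-area projection with standard parallels at ±37.5°. For cylindrical equal-area with standard parallel φ₀, h = cos φ / cos φ₀ and k = cos φ₀ / cos φ, so h·k = 1.
At 52.2°: h = 0.7726, k = 1.294; principal scales a = 1.294, b = 0.7726.
sin(ω/2) = (a − b)/(a + b) = 0.5219/2.067 = 0.2525, so ω = 2 arcsin(0.2525) ≈ 29.2°.

29.2°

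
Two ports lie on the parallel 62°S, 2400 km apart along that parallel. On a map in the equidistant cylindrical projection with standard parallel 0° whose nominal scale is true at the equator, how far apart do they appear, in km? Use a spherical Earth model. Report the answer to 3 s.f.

Plate carrée maps x = Rλ, y = Rφ. The meridian scale is h = 1 and the parallel scale is k = 1/cos φ = sec φ.
Along the parallel, k = sec 62° = 1/0.4695 = 2.130.
Map distance = 2400 × 2.130 ≈ 5110 km.

5110 km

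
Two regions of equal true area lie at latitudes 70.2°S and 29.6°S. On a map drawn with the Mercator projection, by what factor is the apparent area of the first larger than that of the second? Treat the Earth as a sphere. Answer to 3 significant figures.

6.59

Mercator is conformal with k = sec φ, so areal scale = k² = sec²φ.
At 70.2°: sec²(70.2°) = 1/0.3387² = 8.715.
At 29.6°: sec²(29.6°) = 1/0.8695² = 1.323.
Ratio = 8.715/1.323 = cos²(29.6°)/cos²(70.2°) ≈ 6.59.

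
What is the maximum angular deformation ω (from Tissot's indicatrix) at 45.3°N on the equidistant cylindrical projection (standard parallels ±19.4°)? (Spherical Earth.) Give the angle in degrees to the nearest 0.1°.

The equidistant cylindrical projection with φ₀ = 19.4° has h = 1 (meridians true) and k = cos φ₀ / cos φ along parallels.
At 45.3°: h = 1.000, k = 1.341; principal scales a = 1.341, b = 1.000.
sin(ω/2) = (a − b)/(a + b) = 0.3410/2.341 = 0.1456, so ω = 2 arcsin(0.1456) ≈ 16.7°.

16.7°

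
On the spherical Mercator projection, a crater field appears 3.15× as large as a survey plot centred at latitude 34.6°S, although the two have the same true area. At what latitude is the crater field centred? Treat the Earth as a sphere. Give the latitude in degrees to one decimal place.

62.4°

On Mercator, (apparent₁)/(apparent₂) = sec²φ₁ / sec²φ₂ when true areas are equal.
cos²φ₂ / cos²φ₁ = 3.15  ⇒  cos φ₁ = cos 34.6° / √3.15 = 0.8231/1.775 = 0.4638.
φ₁ = arccos(0.4638) ≈ 62.4°.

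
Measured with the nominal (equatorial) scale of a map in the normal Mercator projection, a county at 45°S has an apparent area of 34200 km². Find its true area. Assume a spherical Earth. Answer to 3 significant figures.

Mercator is conformal, so the point scale is isotropic: h = k = sec φ = 1/cos φ.
Areal scale = k² = sec²φ = 1/cos²(45°) = 1/0.7071² = 2.000.
True area = apparent / (areal scale) = 34200 / 2.000 ≈ 17100 km².

17100 km²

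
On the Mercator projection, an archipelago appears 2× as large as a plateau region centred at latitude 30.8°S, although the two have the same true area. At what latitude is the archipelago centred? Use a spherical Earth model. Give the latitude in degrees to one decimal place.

52.6°

Mercator areal scale is sec²φ, so apparent-area ratio = sec²φ₁ / sec²φ₂ = cos²φ₂ / cos²φ₁.
cos²φ₂ / cos²φ₁ = 2  ⇒  cos φ₁ = cos 30.8° / √2 = 0.8590/1.414 = 0.6074.
φ₁ = arccos(0.6074) ≈ 52.6°.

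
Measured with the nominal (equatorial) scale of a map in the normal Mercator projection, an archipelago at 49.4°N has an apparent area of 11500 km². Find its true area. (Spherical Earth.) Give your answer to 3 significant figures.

For Mercator, h = k = sec φ (a conformal cylindrical projection has a single point scale, 1/cos φ).
Areal scale = k² = sec²φ = 1/cos²(49.4°) = 1/0.6508² = 2.361.
True area = apparent / (areal scale) = 11500 / 2.361 ≈ 4870 km².

4870 km²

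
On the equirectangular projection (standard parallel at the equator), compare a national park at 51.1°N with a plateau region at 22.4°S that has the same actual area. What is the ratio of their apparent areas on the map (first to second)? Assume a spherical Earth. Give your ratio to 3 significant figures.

1.47

For the equirectangular projection with φ₀ = 0 (plate carrée), h = 1 along meridians and k = sec φ along parallels.
Areal scale at 51.1°: h·k = 1.000 × 1.592 = 1.592.
Areal scale at 22.4°: h·k = 1.000 × 1.082 = 1.082.
Ratio = 1.592/1.082 ≈ 1.47.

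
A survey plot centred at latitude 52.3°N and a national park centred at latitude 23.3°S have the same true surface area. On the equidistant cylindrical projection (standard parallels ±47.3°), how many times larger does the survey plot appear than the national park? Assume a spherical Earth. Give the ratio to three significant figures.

1.50

In the equirectangular projection with standard parallel φ₀ = 47.3° (x = Rλ cos φ₀, y = Rφ), meridians are true-scale (h = 1) and the parallel scale is k = cos φ₀ / cos φ.
Areal scale at 52.3°: h·k = 1.000 × 1.109 = 1.109.
Areal scale at 23.3°: h·k = 1.000 × 0.7384 = 0.7384.
Ratio = 1.109/0.7384 ≈ 1.50.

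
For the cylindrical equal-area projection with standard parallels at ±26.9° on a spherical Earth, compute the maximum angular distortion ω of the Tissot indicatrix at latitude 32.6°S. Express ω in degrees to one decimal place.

6.5°

Cylindrical equal-area (φ₀ = 26.9°): h = cos φ / cos 26.9° along meridians, k = cos 26.9° / cos φ along parallels; h·k = 1.
At 32.6°: h = 0.9447, k = 1.059; principal scales a = 1.059, b = 0.9447.
sin(ω/2) = (a − b)/(a + b) = 0.1139/2.003 = 0.05686, so ω = 2 arcsin(0.05686) ≈ 6.5°.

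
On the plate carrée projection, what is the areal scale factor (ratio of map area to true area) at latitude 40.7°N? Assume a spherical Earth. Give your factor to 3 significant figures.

For the equirectangular projection with φ₀ = 0 (plate carrée), h = 1 along meridians and k = sec φ along parallels.
Areal scale = h·k = 1 × sec φ; at 40.7°, h = 1.000, k = 1.319, so h·k = 1.319.

1.32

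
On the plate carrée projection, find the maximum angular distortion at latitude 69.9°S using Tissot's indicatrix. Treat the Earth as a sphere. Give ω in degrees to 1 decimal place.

58.5°

In the plate carrée (x = Rλ, y = Rφ), meridians are true-scale (h = 1) and parallels are stretched by k = sec φ.
At 69.9°: h = 1.000, k = 2.910; principal scales a = 2.910, b = 1.000.
sin(ω/2) = (a − b)/(a + b) = 1.910/3.910 = 0.4885, so ω = 2 arcsin(0.4885) ≈ 58.5°.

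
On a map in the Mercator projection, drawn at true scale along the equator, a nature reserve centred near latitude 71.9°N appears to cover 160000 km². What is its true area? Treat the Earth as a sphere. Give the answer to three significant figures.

For Mercator, h = k = sec φ (a conformal cylindrical projection has a single point scale, 1/cos φ).
Areal scale = k² = sec²φ = 1/cos²(71.9°) = 1/0.3107² = 10.36.
True area = apparent / (areal scale) = 160000 / 10.36 ≈ 15400 km².

15400 km²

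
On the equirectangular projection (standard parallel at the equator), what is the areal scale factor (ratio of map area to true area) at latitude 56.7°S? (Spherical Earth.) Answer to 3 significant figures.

For the equirectangular projection with φ₀ = 0 (plate carrée), h = 1 along meridians and k = sec φ along parallels.
Areal scale = h·k = 1 × sec φ; at 56.7°, h = 1.000, k = 1.821, so h·k = 1.821.

1.82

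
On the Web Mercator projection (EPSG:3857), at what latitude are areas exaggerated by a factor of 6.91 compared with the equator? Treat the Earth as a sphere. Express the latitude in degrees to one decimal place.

67.6°

Mercator areal scale is sec²φ.
sec²φ = 6.91  ⇒  cos²φ = 0.1447  ⇒  cos φ = 0.3804.
φ = arccos(0.3804) ≈ 67.6°.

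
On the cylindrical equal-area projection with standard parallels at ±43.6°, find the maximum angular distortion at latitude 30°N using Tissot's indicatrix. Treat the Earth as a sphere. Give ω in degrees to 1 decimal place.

A cylindrical equal-area projection with standard parallel φ₀ has meridian scale h = cos φ / cos φ₀ and parallel scale k = cos φ₀ / cos φ (so areas are preserved, h·k = 1).
At 30°: h = 1.196, k = 0.8362; principal scales a = 1.196, b = 0.8362.
sin(ω/2) = (a − b)/(a + b) = 0.3597/2.032 = 0.1770, so ω = 2 arcsin(0.1770) ≈ 20.4°.

20.4°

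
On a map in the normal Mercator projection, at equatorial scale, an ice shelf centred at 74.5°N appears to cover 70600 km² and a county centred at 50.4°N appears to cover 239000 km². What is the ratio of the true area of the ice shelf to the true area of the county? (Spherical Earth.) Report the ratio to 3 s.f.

0.0519

Mercator's areal exaggeration is sec²φ; hence true area = (apparent area) · cos²φ.
True area of ice shelf: 70600 × cos²(74.5°) = 70600 × 0.07142 = 5042 km².
True area of county: 239000 × cos²(50.4°) = 239000 × 0.4063 = 97110 km².
Ratio = 5042 / 97110 ≈ 0.0519.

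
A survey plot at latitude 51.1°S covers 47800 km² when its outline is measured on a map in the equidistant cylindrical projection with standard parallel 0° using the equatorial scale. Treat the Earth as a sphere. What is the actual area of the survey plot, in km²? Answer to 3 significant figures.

For the equirectangular projection with φ₀ = 0 (plate carrée), h = 1 along meridians and k = sec φ along parallels.
Areal scale = h·k = 1 × sec φ; at 51.1°, h = 1.000, k = 1.592, so h·k = 1.592.
True area = apparent / (areal scale) = 47800 / 1.592 ≈ 30000 km².

30000 km²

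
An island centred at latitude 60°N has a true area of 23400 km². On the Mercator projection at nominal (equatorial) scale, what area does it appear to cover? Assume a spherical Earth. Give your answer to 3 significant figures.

93600 km²

The Mercator projection is conformal; its linear scale factor is the same in every direction and equals sec φ = 1/cos φ.
Areal scale = k² = sec²φ = 1/cos²(60°) = 1/0.5000² = 4.000.
Apparent area = 23400 × 4.000 ≈ 93600 km².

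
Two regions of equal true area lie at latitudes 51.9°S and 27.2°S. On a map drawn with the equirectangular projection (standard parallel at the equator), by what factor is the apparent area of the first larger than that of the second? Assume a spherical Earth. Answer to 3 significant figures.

1.44

Plate carrée maps x = Rλ, y = Rφ. The meridian scale is h = 1 and the parallel scale is k = 1/cos φ = sec φ.
Areal scale at 51.9°: h·k = 1.000 × 1.621 = 1.621.
Areal scale at 27.2°: h·k = 1.000 × 1.124 = 1.124.
Ratio = 1.621/1.124 ≈ 1.44.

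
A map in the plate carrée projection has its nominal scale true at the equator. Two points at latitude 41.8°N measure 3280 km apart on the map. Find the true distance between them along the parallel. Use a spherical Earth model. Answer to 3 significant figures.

For the equirectangular projection with φ₀ = 0 (plate carrée), h = 1 along meridians and k = sec φ along parallels.
Along the parallel at 41.8°, map distances are exaggerated by k = sec 41.8° = 1.341.
True distance = 3280 / 1.341 = 3280 × cos 41.8° ≈ 2450 km.

2450 km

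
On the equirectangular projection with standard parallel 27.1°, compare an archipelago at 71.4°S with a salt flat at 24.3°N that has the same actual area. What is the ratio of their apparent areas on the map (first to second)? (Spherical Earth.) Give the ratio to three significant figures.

2.86

The equidistant cylindrical projection with φ₀ = 27.1° has h = 1 (meridians true) and k = cos φ₀ / cos φ along parallels.
Areal scale at 71.4°: h·k = 1.000 × 2.791 = 2.791.
Areal scale at 24.3°: h·k = 1.000 × 0.9767 = 0.9767.
Ratio = 2.791/0.9767 ≈ 2.86.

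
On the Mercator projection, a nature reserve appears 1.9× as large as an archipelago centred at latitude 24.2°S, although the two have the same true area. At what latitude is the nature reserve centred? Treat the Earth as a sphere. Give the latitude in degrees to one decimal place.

Mercator areal scale is sec²φ, so apparent-area ratio = sec²φ₁ / sec²φ₂ = cos²φ₂ / cos²φ₁.
cos²φ₂ / cos²φ₁ = 1.9  ⇒  cos φ₁ = cos 24.2° / √1.9 = 0.9121/1.378 = 0.6617.
φ₁ = arccos(0.6617) ≈ 48.6°.

48.6°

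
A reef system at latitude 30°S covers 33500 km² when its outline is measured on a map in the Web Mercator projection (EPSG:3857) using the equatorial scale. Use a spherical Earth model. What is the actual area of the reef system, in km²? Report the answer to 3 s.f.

25100 km²

Mercator is conformal, so the point scale is isotropic: h = k = sec φ = 1/cos φ.
Areal scale = k² = sec²φ = 1/cos²(30°) = 1/0.8660² = 1.333.
True area = apparent / (areal scale) = 33500 / 1.333 ≈ 25100 km².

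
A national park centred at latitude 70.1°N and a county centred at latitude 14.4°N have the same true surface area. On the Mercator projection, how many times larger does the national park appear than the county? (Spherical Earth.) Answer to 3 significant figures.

8.10

Mercator areal scale is sec²φ.
At 70.1°: sec²(70.1°) = 1/0.3404² = 8.631.
At 14.4°: sec²(14.4°) = 1/0.9686² = 1.066.
Ratio = 8.631/1.066 = cos²(14.4°)/cos²(70.1°) ≈ 8.10.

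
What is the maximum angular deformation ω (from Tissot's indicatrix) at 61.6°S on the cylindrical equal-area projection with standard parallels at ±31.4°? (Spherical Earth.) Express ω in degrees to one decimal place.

Cylindrical equal-area (φ₀ = 31.4°): h = cos φ / cos 31.4° along meridians, k = cos 31.4° / cos φ along parallels; h·k = 1.
At 61.6°: h = 0.5572, k = 1.795; principal scales a = 1.795, b = 0.5572.
sin(ω/2) = (a − b)/(a + b) = 1.237/2.352 = 0.5261, so ω = 2 arcsin(0.5261) ≈ 63.5°.

63.5°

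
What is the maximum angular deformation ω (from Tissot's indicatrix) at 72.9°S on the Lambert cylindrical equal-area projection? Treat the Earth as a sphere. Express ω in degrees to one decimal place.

114.5°

The Lambert cylindrical equal-area projection is the cylindrical equal-area projection with its standard parallel at the equator (φ₀ = 0). Cylindrical equal-area (φ₀ = 0°): h = cos φ / cos 0° along meridians, k = cos 0° / cos φ along parallels; h·k = 1.
At 72.9°: h = 0.2940, k = 3.401; principal scales a = 3.401, b = 0.2940.
sin(ω/2) = (a − b)/(a + b) = 3.107/3.695 = 0.8408, so ω = 2 arcsin(0.8408) ≈ 114.5°.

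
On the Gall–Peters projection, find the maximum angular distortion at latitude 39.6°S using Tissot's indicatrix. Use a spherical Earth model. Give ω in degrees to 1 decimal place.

Gall–Peters is a cylindrical equal-area projection with standard parallels at ±45°. A cylindrical equal-area projection with standard parallel φ₀ has meridian scale h = cos φ / cos φ₀ and parallel scale k = cos φ₀ / cos φ (so areas are preserved, h·k = 1).
At 39.6°: h = 1.090, k = 0.9177; principal scales a = 1.090, b = 0.9177.
sin(ω/2) = (a − b)/(a + b) = 0.1720/2.007 = 0.08566, so ω = 2 arcsin(0.08566) ≈ 9.8°.

9.8°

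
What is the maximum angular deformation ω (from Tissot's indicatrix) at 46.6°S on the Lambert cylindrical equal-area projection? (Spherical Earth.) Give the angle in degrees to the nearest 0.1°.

The Lambert cylindrical equal-area projection is the cylindrical equal-area projection with its standard parallel at the equator (φ₀ = 0). Cylindrical equal-area (φ₀ = 0°): h = cos φ / cos 0° along meridians, k = cos 0° / cos φ along parallels; h·k = 1.
At 46.6°: h = 0.6871, k = 1.455; principal scales a = 1.455, b = 0.6871.
sin(ω/2) = (a − b)/(a + b) = 0.7683/2.143 = 0.3586, so ω = 2 arcsin(0.3586) ≈ 42.0°.

42.0°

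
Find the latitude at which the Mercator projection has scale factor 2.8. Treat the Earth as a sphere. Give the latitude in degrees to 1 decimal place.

69.1°

Mercator scale is k = sec φ = 1/cos φ.
1/cos φ = 2.8  ⇒  cos φ = 0.3571  ⇒  φ = arccos(0.3571) ≈ 69.1°.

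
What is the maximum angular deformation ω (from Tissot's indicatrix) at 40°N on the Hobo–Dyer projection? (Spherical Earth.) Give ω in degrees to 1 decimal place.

The Hobo–Dyer projection is cylindrical equal-area with φ₀ = 37.5°. A cylindrical equal-area projection with standard parallel φ₀ has meridian scale h = cos φ / cos φ₀ and parallel scale k = cos φ₀ / cos φ (so areas are preserved, h·k = 1).
At 40°: h = 0.9656, k = 1.036; principal scales a = 1.036, b = 0.9656.
sin(ω/2) = (a − b)/(a + b) = 0.07007/2.001 = 0.03501, so ω = 2 arcsin(0.03501) ≈ 4.0°.

4.0°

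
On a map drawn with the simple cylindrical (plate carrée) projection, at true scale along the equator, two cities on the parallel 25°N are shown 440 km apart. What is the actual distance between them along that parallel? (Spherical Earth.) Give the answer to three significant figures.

399 km

For the equirectangular projection with φ₀ = 0 (plate carrée), h = 1 along meridians and k = sec φ along parallels.
Along the parallel at 25°, map distances are exaggerated by k = sec 25° = 1.103.
True distance = 440 / 1.103 = 440 × cos 25° ≈ 399 km.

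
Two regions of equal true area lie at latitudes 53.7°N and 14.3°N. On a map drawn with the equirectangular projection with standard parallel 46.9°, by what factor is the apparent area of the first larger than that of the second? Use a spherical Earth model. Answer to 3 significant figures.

In the equirectangular projection with standard parallel φ₀ = 46.9° (x = Rλ cos φ₀, y = Rφ), meridians are true-scale (h = 1) and the parallel scale is k = cos φ₀ / cos φ.
Areal scale at 53.7°: h·k = 1.000 × 1.154 = 1.154.
Areal scale at 14.3°: h·k = 1.000 × 0.7051 = 0.7051.
Ratio = 1.154/0.7051 ≈ 1.64.

1.64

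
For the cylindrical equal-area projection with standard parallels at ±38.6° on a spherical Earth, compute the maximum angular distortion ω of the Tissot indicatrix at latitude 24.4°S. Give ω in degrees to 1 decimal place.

A cylindrical equal-area projection with standard parallel φ₀ has meridian scale h = cos φ / cos φ₀ and parallel scale k = cos φ₀ / cos φ (so areas are preserved, h·k = 1).
At 24.4°: h = 1.165, k = 0.8582; principal scales a = 1.165, b = 0.8582.
sin(ω/2) = (a − b)/(a + b) = 0.3071/2.023 = 0.1518, so ω = 2 arcsin(0.1518) ≈ 17.5°.

17.5°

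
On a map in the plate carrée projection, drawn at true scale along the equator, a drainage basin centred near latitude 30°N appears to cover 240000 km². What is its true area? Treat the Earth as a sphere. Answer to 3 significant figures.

208000 km²

For the equirectangular projection with φ₀ = 0 (plate carrée), h = 1 along meridians and k = sec φ along parallels.
Areal scale = h·k = 1 × sec φ; at 30°, h = 1.000, k = 1.155, so h·k = 1.155.
True area = apparent / (areal scale) = 240000 / 1.155 ≈ 208000 km².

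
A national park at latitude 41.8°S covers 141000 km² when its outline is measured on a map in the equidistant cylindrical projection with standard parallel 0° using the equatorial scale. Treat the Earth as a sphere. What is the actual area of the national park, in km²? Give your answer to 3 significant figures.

In the plate carrée (x = Rλ, y = Rφ), meridians are true-scale (h = 1) and parallels are stretched by k = sec φ.
Areal scale = h·k = 1 × sec φ; at 41.8°, h = 1.000, k = 1.341, so h·k = 1.341.
True area = apparent / (areal scale) = 141000 / 1.341 ≈ 105000 km².

105000 km²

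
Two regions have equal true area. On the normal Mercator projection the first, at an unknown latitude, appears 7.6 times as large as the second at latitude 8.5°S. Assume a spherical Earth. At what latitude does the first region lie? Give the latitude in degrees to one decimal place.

69.0°

Mercator areal scale is sec²φ, so apparent-area ratio = sec²φ₁ / sec²φ₂ = cos²φ₂ / cos²φ₁.
cos²φ₂ / cos²φ₁ = 7.6  ⇒  cos φ₁ = cos 8.5° / √7.6 = 0.9890/2.757 = 0.3588.
φ₁ = arccos(0.3588) ≈ 69.0°.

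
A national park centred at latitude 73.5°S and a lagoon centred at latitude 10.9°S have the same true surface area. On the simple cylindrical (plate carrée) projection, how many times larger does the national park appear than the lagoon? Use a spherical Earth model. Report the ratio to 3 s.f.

In the plate carrée (x = Rλ, y = Rφ), meridians are true-scale (h = 1) and parallels are stretched by k = sec φ.
Areal scale at 73.5°: h·k = 1.000 × 3.521 = 3.521.
Areal scale at 10.9°: h·k = 1.000 × 1.018 = 1.018.
Ratio = 3.521/1.018 ≈ 3.46.

3.46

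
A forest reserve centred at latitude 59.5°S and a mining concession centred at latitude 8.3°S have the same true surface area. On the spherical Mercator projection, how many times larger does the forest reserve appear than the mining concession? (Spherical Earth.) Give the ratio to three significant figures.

3.80

Mercator areal scale is sec²φ.
At 59.5°: sec²(59.5°) = 1/0.5075² = 3.882.
At 8.3°: sec²(8.3°) = 1/0.9895² = 1.021.
Ratio = 3.882/1.021 = cos²(8.3°)/cos²(59.5°) ≈ 3.80.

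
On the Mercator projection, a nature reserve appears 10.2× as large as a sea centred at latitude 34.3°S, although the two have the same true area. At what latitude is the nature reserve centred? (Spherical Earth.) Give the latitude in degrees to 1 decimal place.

On Mercator, (apparent₁)/(apparent₂) = sec²φ₁ / sec²φ₂ when true areas are equal.
cos²φ₂ / cos²φ₁ = 10.2  ⇒  cos φ₁ = cos 34.3° / √10.2 = 0.8261/3.194 = 0.2587.
φ₁ = arccos(0.2587) ≈ 75.0°.

75.0°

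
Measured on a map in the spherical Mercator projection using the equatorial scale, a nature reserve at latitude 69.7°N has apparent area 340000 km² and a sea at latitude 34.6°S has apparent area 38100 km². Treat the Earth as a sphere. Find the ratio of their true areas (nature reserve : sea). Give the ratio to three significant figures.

1.59

Since Mercator area scale is 1/cos²φ, the true area equals the apparent area multiplied by cos²φ.
True area of nature reserve: 340000 × cos²(69.7°) = 340000 × 0.1204 = 40920 km².
True area of sea: 38100 × cos²(34.6°) = 38100 × 0.6776 = 25810 km².
Ratio = 40920 / 25810 ≈ 1.59.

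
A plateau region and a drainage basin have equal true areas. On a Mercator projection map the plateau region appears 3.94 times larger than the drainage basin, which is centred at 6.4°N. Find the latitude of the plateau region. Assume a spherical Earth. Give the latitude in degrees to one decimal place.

60.0°

On Mercator, (apparent₁)/(apparent₂) = sec²φ₁ / sec²φ₂ when true areas are equal.
cos²φ₂ / cos²φ₁ = 3.94  ⇒  cos φ₁ = cos 6.4° / √3.94 = 0.9938/1.985 = 0.5007.
φ₁ = arccos(0.5007) ≈ 60.0°.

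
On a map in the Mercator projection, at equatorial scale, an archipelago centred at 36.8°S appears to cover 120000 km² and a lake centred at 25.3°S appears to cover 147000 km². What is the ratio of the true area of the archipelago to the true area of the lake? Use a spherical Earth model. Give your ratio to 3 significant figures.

Mercator's areal exaggeration is sec²φ; hence true area = (apparent area) · cos²φ.
True area of archipelago: 120000 × cos²(36.8°) = 120000 × 0.6412 = 76940 km².
True area of lake: 147000 × cos²(25.3°) = 147000 × 0.8174 = 120200 km².
Ratio = 76940 / 120200 ≈ 0.640.

0.640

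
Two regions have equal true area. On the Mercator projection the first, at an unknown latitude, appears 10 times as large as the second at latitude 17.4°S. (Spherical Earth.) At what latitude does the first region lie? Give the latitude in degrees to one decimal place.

For equal true areas on Mercator, apparent areas scale as sec²φ, so the ratio is cos²φ₂ / cos²φ₁.
cos²φ₂ / cos²φ₁ = 10  ⇒  cos φ₁ = cos 17.4° / √10 = 0.9542/3.162 = 0.3018.
φ₁ = arccos(0.3018) ≈ 72.4°.

72.4°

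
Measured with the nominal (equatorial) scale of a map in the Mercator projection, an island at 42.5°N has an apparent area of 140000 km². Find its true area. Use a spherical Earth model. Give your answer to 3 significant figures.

76100 km²

For Mercator, h = k = sec φ (a conformal cylindrical projection has a single point scale, 1/cos φ).
Areal scale = k² = sec²φ = 1/cos²(42.5°) = 1/0.7373² = 1.840.
True area = apparent / (areal scale) = 140000 / 1.840 ≈ 76100 km².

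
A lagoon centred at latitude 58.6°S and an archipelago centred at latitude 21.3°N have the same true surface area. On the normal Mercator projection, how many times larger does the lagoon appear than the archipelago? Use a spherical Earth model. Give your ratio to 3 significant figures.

3.20

Mercator is conformal with k = sec φ, so areal scale = k² = sec²φ.
At 58.6°: sec²(58.6°) = 1/0.5210² = 3.684.
At 21.3°: sec²(21.3°) = 1/0.9317² = 1.152.
Ratio = 3.684/1.152 = cos²(21.3°)/cos²(58.6°) ≈ 3.20.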